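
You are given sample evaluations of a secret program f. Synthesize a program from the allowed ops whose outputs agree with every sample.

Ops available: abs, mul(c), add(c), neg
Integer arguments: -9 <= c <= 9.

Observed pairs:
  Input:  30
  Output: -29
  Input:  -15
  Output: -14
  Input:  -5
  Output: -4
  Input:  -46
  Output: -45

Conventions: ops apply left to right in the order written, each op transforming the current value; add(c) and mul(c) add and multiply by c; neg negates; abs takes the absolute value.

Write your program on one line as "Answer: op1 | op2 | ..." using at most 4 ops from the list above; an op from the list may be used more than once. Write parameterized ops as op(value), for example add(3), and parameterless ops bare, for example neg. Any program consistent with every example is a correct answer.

neg | abs | neg | add(1)

Check, running the answer program on each example:
  30 -> -30 -> 30 -> -30 -> -29
  -15 -> 15 -> 15 -> -15 -> -14
  -5 -> 5 -> 5 -> -5 -> -4
  -46 -> 46 -> 46 -> -46 -> -45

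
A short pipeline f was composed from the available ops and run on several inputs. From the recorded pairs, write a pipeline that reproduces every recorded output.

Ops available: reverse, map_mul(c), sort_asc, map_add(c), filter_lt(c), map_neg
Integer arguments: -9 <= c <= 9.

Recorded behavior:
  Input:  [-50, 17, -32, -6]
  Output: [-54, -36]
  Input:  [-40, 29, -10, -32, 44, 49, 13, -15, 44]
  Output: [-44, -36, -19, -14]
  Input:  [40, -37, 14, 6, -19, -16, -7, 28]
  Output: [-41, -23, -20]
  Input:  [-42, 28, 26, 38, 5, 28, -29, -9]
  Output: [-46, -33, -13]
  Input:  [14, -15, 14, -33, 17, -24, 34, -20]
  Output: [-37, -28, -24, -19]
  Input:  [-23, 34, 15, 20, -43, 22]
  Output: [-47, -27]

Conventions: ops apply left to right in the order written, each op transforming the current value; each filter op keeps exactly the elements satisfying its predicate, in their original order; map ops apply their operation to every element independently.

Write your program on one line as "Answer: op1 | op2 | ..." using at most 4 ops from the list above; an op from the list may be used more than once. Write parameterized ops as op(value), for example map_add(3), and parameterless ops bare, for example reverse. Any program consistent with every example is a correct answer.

reverse | filter_lt(-7) | sort_asc | map_add(-4)

Check, running the answer program on each example:
  [-50, 17, -32, -6] -> [-6, -32, 17, -50] -> [-32, -50] -> [-50, -32] -> [-54, -36]
  [-40, 29, -10, -32, 44, 49, 13, -15, 44] -> [44, -15, 13, 49, 44, -32, -10, 29, -40] -> [-15, -32, -10, -40] -> [-40, -32, -15, -10] -> [-44, -36, -19, -14]
  [40, -37, 14, 6, -19, -16, -7, 28] -> [28, -7, -16, -19, 6, 14, -37, 40] -> [-16, -19, -37] -> [-37, -19, -16] -> [-41, -23, -20]
  [-42, 28, 26, 38, 5, 28, -29, -9] -> [-9, -29, 28, 5, 38, 26, 28, -42] -> [-9, -29, -42] -> [-42, -29, -9] -> [-46, -33, -13]
  [14, -15, 14, -33, 17, -24, 34, -20] -> [-20, 34, -24, 17, -33, 14, -15, 14] -> [-20, -24, -33, -15] -> [-33, -24, -20, -15] -> [-37, -28, -24, -19]
  [-23, 34, 15, 20, -43, 22] -> [22, -43, 20, 15, 34, -23] -> [-43, -23] -> [-43, -23] -> [-47, -27]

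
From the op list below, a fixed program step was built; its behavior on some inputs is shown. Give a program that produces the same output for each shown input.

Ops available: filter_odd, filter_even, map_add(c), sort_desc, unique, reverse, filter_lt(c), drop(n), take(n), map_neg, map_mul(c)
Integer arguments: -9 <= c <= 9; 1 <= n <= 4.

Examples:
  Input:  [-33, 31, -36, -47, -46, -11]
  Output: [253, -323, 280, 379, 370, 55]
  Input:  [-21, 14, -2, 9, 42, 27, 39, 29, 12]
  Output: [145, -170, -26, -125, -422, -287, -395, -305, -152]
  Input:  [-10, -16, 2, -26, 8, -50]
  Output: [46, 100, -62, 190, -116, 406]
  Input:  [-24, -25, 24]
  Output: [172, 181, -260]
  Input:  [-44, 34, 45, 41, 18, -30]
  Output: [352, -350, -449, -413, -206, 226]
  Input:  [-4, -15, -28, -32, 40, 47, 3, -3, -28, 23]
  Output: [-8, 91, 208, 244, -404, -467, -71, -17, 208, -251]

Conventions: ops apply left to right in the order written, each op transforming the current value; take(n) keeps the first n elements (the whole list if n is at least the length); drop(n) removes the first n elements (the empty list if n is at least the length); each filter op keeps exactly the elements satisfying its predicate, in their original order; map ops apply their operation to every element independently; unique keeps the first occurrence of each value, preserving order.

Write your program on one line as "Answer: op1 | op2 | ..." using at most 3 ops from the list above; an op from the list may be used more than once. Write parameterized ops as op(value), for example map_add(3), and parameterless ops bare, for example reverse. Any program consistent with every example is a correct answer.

map_add(5) | map_mul(-9) | map_add(1)

Check, running the answer program on each example:
  [-33, 31, -36, -47, -46, -11] -> [-28, 36, -31, -42, -41, -6] -> [252, -324, 279, 378, 369, 54] -> [253, -323, 280, 379, 370, 55]
  [-21, 14, -2, 9, 42, 27, 39, 29, 12] -> [-16, 19, 3, 14, 47, 32, 44, 34, 17] -> [144, -171, -27, -126, -423, -288, -396, -306, -153] -> [145, -170, -26, -125, -422, -287, -395, -305, -152]
  [-10, -16, 2, -26, 8, -50] -> [-5, -11, 7, -21, 13, -45] -> [45, 99, -63, 189, -117, 405] -> [46, 100, -62, 190, -116, 406]
  [-24, -25, 24] -> [-19, -20, 29] -> [171, 180, -261] -> [172, 181, -260]
  [-44, 34, 45, 41, 18, -30] -> [-39, 39, 50, 46, 23, -25] -> [351, -351, -450, -414, -207, 225] -> [352, -350, -449, -413, -206, 226]
  [-4, -15, -28, -32, 40, 47, 3, -3, -28, 23] -> [1, -10, -23, -27, 45, 52, 8, 2, -23, 28] -> [-9, 90, 207, 243, -405, -468, -72, -18, 207, -252] -> [-8, 91, 208, 244, -404, -467, -71, -17, 208, -251]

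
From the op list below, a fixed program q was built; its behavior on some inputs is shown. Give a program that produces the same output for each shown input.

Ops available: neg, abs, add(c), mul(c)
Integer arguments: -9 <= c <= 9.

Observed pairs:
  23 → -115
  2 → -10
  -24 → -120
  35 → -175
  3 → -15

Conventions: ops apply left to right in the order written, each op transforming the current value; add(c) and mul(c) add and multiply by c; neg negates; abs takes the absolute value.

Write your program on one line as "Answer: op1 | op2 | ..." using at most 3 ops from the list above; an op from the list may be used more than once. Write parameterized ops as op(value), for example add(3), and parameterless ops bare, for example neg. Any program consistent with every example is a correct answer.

mul(5) | abs | neg

Check, running the answer program on each example:
  23 -> 115 -> 115 -> -115
  2 -> 10 -> 10 -> -10
  -24 -> -120 -> 120 -> -120
  35 -> 175 -> 175 -> -175
  3 -> 15 -> 15 -> -15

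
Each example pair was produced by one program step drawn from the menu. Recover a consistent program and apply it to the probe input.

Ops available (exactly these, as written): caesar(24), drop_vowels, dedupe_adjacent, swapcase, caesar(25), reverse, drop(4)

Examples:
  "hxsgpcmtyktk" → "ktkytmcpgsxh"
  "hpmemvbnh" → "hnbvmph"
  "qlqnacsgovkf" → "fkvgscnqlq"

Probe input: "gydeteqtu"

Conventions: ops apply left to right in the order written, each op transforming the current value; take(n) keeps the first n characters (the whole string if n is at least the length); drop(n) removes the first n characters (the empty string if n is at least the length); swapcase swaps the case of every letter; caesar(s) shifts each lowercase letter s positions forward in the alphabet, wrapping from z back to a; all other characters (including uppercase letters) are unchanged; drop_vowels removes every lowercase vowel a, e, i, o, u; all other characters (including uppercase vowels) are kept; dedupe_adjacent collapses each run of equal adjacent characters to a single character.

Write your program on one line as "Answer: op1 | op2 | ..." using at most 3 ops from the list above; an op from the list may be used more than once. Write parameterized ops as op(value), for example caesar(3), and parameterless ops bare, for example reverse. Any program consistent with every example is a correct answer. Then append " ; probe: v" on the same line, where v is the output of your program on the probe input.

drop_vowels | reverse | dedupe_adjacent ; probe: "tqtdyg"

Check, running the answer program on each example:
  "hxsgpcmtyktk" -> "hxsgpcmtyktk" -> "ktkytmcpgsxh" -> "ktkytmcpgsxh"
  "hpmemvbnh" -> "hpmmvbnh" -> "hnbvmmph" -> "hnbvmph"
  "qlqnacsgovkf" -> "qlqncsgvkf" -> "fkvgscnqlq" -> "fkvgscnqlq"
  probe: "gydeteqtu" -> "gydtqt" -> "tqtdyg" -> "tqtdyg"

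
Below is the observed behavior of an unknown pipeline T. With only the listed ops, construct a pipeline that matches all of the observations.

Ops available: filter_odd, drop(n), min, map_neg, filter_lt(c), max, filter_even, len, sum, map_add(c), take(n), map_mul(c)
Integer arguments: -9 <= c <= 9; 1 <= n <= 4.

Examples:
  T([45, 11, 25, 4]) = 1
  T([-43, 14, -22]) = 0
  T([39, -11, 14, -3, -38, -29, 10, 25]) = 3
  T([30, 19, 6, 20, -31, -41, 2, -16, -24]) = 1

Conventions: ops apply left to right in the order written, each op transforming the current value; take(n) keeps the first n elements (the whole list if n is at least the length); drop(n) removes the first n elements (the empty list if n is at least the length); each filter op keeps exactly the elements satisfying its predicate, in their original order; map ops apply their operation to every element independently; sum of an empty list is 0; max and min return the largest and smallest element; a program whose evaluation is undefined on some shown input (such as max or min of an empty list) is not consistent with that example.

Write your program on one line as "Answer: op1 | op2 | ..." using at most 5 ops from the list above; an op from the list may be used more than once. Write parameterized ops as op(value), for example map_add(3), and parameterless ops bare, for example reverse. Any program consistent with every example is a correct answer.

filter_odd | drop(2) | map_add(5) | len

Check, running the answer program on each example:
  [45, 11, 25, 4] -> [45, 11, 25] -> [25] -> [30] -> 1
  [-43, 14, -22] -> [-43] -> [] -> [] -> 0
  [39, -11, 14, -3, -38, -29, 10, 25] -> [39, -11, -3, -29, 25] -> [-3, -29, 25] -> [2, -24, 30] -> 3
  [30, 19, 6, 20, -31, -41, 2, -16, -24] -> [19, -31, -41] -> [-41] -> [-36] -> 1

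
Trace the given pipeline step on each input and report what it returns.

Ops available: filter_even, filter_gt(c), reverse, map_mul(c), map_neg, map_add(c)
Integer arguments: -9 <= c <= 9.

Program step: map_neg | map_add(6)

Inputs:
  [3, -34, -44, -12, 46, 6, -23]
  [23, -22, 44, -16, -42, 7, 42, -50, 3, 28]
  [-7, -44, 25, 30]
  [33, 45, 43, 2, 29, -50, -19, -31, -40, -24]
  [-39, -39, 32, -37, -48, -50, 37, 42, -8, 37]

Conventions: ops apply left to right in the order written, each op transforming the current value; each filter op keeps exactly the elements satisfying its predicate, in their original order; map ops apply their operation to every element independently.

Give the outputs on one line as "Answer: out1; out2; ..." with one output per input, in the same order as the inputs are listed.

Execution, op by op:
  [3, -34, -44, -12, 46, 6, -23] -> [-3, 34, 44, 12, -46, -6, 23] -> [3, 40, 50, 18, -40, 0, 29]
  [23, -22, 44, -16, -42, 7, 42, -50, 3, 28] -> [-23, 22, -44, 16, 42, -7, -42, 50, -3, -28] -> [-17, 28, -38, 22, 48, -1, -36, 56, 3, -22]
  [-7, -44, 25, 30] -> [7, 44, -25, -30] -> [13, 50, -19, -24]
  [33, 45, 43, 2, 29, -50, -19, -31, -40, -24] -> [-33, -45, -43, -2, -29, 50, 19, 31, 40, 24] -> [-27, -39, -37, 4, -23, 56, 25, 37, 46, 30]
  [-39, -39, 32, -37, -48, -50, 37, 42, -8, 37] -> [39, 39, -32, 37, 48, 50, -37, -42, 8, -37] -> [45, 45, -26, 43, 54, 56, -31, -36, 14, -31]

[3, 40, 50, 18, -40, 0, 29]; [-17, 28, -38, 22, 48, -1, -36, 56, 3, -22]; [13, 50, -19, -24]; [-27, -39, -37, 4, -23, 56, 25, 37, 46, 30]; [45, 45, -26, 43, 54, 56, -31, -36, 14, -31]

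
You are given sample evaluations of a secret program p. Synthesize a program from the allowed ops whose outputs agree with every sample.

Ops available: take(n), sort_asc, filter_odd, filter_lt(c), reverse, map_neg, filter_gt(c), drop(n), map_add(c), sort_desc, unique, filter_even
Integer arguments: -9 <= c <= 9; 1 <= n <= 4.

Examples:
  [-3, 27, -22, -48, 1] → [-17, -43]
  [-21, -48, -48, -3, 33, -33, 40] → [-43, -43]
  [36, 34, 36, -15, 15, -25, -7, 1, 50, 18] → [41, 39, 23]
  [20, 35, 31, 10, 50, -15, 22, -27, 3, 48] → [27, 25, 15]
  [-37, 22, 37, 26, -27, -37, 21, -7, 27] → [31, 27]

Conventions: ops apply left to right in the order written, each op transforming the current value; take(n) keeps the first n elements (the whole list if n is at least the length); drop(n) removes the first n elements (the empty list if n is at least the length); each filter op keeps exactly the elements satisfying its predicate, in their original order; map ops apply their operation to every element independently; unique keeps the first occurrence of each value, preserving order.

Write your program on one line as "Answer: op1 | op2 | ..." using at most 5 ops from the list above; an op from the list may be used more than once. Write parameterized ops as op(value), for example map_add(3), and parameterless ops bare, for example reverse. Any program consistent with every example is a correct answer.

sort_desc | drop(2) | filter_even | map_add(5)

Check, running the answer program on each example:
  [-3, 27, -22, -48, 1] -> [27, 1, -3, -22, -48] -> [-3, -22, -48] -> [-22, -48] -> [-17, -43]
  [-21, -48, -48, -3, 33, -33, 40] -> [40, 33, -3, -21, -33, -48, -48] -> [-3, -21, -33, -48, -48] -> [-48, -48] -> [-43, -43]
  [36, 34, 36, -15, 15, -25, -7, 1, 50, 18] -> [50, 36, 36, 34, 18, 15, 1, -7, -15, -25] -> [36, 34, 18, 15, 1, -7, -15, -25] -> [36, 34, 18] -> [41, 39, 23]
  [20, 35, 31, 10, 50, -15, 22, -27, 3, 48] -> [50, 48, 35, 31, 22, 20, 10, 3, -15, -27] -> [35, 31, 22, 20, 10, 3, -15, -27] -> [22, 20, 10] -> [27, 25, 15]
  [-37, 22, 37, 26, -27, -37, 21, -7, 27] -> [37, 27, 26, 22, 21, -7, -27, -37, -37] -> [26, 22, 21, -7, -27, -37, -37] -> [26, 22] -> [31, 27]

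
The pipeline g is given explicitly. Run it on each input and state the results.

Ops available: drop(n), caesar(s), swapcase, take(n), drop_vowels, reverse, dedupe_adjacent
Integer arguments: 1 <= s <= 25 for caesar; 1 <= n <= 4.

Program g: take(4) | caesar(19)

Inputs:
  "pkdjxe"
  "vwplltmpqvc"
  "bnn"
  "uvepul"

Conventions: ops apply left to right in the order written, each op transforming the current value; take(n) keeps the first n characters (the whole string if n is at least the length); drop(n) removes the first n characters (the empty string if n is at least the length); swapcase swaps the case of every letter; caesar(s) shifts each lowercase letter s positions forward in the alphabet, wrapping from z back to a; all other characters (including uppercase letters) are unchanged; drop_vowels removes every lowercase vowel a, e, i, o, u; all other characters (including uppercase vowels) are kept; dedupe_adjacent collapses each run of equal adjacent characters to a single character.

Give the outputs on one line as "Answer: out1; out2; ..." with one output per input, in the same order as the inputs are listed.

Execution, op by op:
  "pkdjxe" -> "pkdj" -> "idwc"
  "vwplltmpqvc" -> "vwpl" -> "opie"
  "bnn" -> "bnn" -> "ugg"
  "uvepul" -> "uvep" -> "noxi"

"idwc"; "opie"; "ugg"; "noxi"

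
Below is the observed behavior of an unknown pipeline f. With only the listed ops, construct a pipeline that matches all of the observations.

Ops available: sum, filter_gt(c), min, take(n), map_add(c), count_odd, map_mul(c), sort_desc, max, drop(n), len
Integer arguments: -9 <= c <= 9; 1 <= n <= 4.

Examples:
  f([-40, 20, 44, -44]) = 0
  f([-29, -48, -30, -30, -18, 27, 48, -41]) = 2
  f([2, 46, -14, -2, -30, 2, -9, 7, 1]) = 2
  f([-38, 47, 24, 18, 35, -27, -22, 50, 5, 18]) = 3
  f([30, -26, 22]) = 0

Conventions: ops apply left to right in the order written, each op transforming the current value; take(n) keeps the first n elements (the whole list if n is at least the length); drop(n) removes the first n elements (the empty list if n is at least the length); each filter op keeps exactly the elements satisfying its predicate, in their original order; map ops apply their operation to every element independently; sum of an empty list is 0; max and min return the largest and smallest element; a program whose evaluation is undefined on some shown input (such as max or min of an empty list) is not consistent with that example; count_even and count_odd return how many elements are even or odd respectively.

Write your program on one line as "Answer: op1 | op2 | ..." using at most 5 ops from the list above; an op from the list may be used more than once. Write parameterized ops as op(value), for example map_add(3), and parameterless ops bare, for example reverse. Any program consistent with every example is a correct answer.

map_add(4) | sort_desc | drop(2) | count_odd

Check, running the answer program on each example:
  [-40, 20, 44, -44] -> [-36, 24, 48, -40] -> [48, 24, -36, -40] -> [-36, -40] -> 0
  [-29, -48, -30, -30, -18, 27, 48, -41] -> [-25, -44, -26, -26, -14, 31, 52, -37] -> [52, 31, -14, -25, -26, -26, -37, -44] -> [-14, -25, -26, -26, -37, -44] -> 2
  [2, 46, -14, -2, -30, 2, -9, 7, 1] -> [6, 50, -10, 2, -26, 6, -5, 11, 5] -> [50, 11, 6, 6, 5, 2, -5, -10, -26] -> [6, 6, 5, 2, -5, -10, -26] -> 2
  [-38, 47, 24, 18, 35, -27, -22, 50, 5, 18] -> [-34, 51, 28, 22, 39, -23, -18, 54, 9, 22] -> [54, 51, 39, 28, 22, 22, 9, -18, -23, -34] -> [39, 28, 22, 22, 9, -18, -23, -34] -> 3
  [30, -26, 22] -> [34, -22, 26] -> [34, 26, -22] -> [-22] -> 0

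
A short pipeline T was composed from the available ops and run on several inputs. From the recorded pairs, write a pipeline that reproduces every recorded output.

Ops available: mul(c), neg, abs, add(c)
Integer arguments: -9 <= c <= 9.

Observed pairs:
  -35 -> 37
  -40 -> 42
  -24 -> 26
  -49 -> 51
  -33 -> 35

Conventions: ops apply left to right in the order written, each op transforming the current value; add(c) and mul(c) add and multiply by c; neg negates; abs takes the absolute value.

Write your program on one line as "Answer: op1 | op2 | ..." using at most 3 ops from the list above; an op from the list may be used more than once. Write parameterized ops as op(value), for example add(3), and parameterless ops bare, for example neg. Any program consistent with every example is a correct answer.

add(-2) | neg

Check, running the answer program on each example:
  -35 -> -37 -> 37
  -40 -> -42 -> 42
  -24 -> -26 -> 26
  -49 -> -51 -> 51
  -33 -> -35 -> 35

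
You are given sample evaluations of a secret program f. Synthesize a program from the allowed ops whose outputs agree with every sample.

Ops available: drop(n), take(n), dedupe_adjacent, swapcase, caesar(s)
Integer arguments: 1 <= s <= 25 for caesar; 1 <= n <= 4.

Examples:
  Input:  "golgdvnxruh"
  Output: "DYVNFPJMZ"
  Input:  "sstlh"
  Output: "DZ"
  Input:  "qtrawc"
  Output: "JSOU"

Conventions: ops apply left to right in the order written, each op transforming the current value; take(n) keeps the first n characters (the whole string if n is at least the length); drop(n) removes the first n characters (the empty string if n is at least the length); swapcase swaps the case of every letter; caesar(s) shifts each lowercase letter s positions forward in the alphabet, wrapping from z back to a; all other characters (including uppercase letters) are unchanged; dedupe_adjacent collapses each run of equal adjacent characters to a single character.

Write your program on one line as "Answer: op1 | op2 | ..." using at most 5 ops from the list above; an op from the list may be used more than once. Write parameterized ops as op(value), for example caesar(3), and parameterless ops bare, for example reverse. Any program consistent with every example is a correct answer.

caesar(18) | dedupe_adjacent | drop(2) | swapcase

Check, running the answer program on each example:
  "golgdvnxruh" -> "ygdyvnfpjmz" -> "ygdyvnfpjmz" -> "dyvnfpjmz" -> "DYVNFPJMZ"
  "sstlh" -> "kkldz" -> "kldz" -> "dz" -> "DZ"
  "qtrawc" -> "iljsou" -> "iljsou" -> "jsou" -> "JSOU"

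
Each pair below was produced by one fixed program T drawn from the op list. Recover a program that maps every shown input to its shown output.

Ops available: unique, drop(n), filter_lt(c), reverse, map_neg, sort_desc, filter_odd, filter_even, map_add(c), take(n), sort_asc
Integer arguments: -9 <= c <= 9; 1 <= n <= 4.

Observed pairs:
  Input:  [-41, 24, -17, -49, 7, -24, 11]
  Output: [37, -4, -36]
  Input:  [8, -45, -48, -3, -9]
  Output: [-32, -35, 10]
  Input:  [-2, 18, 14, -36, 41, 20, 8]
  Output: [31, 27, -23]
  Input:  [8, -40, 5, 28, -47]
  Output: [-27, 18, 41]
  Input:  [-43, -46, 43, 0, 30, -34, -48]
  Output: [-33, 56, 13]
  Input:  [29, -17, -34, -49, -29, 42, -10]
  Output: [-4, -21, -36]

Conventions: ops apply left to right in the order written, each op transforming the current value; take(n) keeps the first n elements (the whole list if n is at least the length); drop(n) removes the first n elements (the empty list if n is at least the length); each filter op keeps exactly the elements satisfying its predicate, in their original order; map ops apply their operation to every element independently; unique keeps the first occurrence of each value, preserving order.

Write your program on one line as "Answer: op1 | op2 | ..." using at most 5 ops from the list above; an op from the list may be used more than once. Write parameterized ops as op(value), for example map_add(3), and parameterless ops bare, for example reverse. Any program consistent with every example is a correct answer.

map_add(1) | drop(1) | map_add(4) | map_add(8) | take(3)

Check, running the answer program on each example:
  [-41, 24, -17, -49, 7, -24, 11] -> [-40, 25, -16, -48, 8, -23, 12] -> [25, -16, -48, 8, -23, 12] -> [29, -12, -44, 12, -19, 16] -> [37, -4, -36, 20, -11, 24] -> [37, -4, -36]
  [8, -45, -48, -3, -9] -> [9, -44, -47, -2, -8] -> [-44, -47, -2, -8] -> [-40, -43, 2, -4] -> [-32, -35, 10, 4] -> [-32, -35, 10]
  [-2, 18, 14, -36, 41, 20, 8] -> [-1, 19, 15, -35, 42, 21, 9] -> [19, 15, -35, 42, 21, 9] -> [23, 19, -31, 46, 25, 13] -> [31, 27, -23, 54, 33, 21] -> [31, 27, -23]
  [8, -40, 5, 28, -47] -> [9, -39, 6, 29, -46] -> [-39, 6, 29, -46] -> [-35, 10, 33, -42] -> [-27, 18, 41, -34] -> [-27, 18, 41]
  [-43, -46, 43, 0, 30, -34, -48] -> [-42, -45, 44, 1, 31, -33, -47] -> [-45, 44, 1, 31, -33, -47] -> [-41, 48, 5, 35, -29, -43] -> [-33, 56, 13, 43, -21, -35] -> [-33, 56, 13]
  [29, -17, -34, -49, -29, 42, -10] -> [30, -16, -33, -48, -28, 43, -9] -> [-16, -33, -48, -28, 43, -9] -> [-12, -29, -44, -24, 47, -5] -> [-4, -21, -36, -16, 55, 3] -> [-4, -21, -36]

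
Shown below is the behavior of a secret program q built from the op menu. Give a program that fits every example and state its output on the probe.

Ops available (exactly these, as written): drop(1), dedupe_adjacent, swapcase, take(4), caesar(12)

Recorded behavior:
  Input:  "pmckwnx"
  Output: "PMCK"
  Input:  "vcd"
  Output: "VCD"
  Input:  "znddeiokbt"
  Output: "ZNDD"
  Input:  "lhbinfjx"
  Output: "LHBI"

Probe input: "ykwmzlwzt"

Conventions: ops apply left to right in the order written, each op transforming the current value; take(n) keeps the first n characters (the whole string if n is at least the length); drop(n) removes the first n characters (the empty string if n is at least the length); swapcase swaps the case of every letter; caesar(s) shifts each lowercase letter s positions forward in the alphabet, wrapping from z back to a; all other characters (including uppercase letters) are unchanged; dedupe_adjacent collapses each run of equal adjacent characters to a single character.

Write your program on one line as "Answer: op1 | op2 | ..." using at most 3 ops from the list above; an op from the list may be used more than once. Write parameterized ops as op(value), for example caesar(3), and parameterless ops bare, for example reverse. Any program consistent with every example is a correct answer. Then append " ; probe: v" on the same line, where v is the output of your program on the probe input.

swapcase | take(4) ; probe: "YKWM"

Check, running the answer program on each example:
  "pmckwnx" -> "PMCKWNX" -> "PMCK"
  "vcd" -> "VCD" -> "VCD"
  "znddeiokbt" -> "ZNDDEIOKBT" -> "ZNDD"
  "lhbinfjx" -> "LHBINFJX" -> "LHBI"
  probe: "ykwmzlwzt" -> "YKWMZLWZT" -> "YKWM"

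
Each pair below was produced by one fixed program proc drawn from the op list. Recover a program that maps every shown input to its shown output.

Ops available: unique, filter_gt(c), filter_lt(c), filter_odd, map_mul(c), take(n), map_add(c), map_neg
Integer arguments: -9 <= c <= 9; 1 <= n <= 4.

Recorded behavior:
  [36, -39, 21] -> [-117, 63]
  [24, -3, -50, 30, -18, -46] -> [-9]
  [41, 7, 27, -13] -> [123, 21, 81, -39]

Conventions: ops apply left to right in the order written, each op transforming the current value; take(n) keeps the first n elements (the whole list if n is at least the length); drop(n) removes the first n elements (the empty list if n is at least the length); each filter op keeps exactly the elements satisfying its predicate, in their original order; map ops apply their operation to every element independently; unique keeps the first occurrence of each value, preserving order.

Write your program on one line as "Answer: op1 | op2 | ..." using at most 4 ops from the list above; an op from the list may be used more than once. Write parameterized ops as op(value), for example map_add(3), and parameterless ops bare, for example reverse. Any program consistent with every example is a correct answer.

take(4) | map_mul(-3) | filter_odd | map_neg

Check, running the answer program on each example:
  [36, -39, 21] -> [36, -39, 21] -> [-108, 117, -63] -> [117, -63] -> [-117, 63]
  [24, -3, -50, 30, -18, -46] -> [24, -3, -50, 30] -> [-72, 9, 150, -90] -> [9] -> [-9]
  [41, 7, 27, -13] -> [41, 7, 27, -13] -> [-123, -21, -81, 39] -> [-123, -21, -81, 39] -> [123, 21, 81, -39]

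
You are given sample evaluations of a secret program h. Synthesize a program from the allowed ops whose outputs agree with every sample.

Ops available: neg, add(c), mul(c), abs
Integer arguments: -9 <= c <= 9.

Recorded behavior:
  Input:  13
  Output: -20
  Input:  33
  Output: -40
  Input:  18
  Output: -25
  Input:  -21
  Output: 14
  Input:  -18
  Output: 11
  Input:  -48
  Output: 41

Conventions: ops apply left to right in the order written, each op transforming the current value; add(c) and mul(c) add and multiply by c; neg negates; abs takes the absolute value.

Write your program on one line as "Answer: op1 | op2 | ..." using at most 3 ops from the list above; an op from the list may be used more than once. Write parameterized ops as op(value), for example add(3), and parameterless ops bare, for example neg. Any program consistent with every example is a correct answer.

add(7) | neg

Check, running the answer program on each example:
  13 -> 20 -> -20
  33 -> 40 -> -40
  18 -> 25 -> -25
  -21 -> -14 -> 14
  -18 -> -11 -> 11
  -48 -> -41 -> 41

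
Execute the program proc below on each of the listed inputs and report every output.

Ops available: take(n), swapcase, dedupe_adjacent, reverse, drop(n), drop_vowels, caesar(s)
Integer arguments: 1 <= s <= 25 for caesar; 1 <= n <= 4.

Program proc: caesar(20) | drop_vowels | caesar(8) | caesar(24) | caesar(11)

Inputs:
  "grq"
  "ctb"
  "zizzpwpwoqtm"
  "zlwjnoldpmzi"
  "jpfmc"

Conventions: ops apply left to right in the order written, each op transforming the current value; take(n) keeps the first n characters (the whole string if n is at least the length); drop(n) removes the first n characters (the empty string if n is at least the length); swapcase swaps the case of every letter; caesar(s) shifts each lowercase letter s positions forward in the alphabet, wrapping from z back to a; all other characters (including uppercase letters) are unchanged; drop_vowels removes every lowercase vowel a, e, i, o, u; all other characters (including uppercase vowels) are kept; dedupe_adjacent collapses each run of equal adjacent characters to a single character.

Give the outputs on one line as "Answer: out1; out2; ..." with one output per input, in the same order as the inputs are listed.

"cb"; "nem"; "ktkkahahbex"; "kwhuywoaxkt"; "uaqxn"

Execution, op by op:
  "grq" -> "alk" -> "lk" -> "ts" -> "rq" -> "cb"
  "ctb" -> "wnv" -> "wnv" -> "evd" -> "ctb" -> "nem"
  "zizzpwpwoqtm" -> "tcttjqjqikng" -> "tcttjqjqkng" -> "bkbbryrysvo" -> "zizzpwpwqtm" -> "ktkkahahbex"
  "zlwjnoldpmzi" -> "tfqdhifxjgtc" -> "tfqdhfxjgtc" -> "bnylpnfrobk" -> "zlwjnldpmzi" -> "kwhuywoaxkt"
  "jpfmc" -> "djzgw" -> "djzgw" -> "lrhoe" -> "jpfmc" -> "uaqxn"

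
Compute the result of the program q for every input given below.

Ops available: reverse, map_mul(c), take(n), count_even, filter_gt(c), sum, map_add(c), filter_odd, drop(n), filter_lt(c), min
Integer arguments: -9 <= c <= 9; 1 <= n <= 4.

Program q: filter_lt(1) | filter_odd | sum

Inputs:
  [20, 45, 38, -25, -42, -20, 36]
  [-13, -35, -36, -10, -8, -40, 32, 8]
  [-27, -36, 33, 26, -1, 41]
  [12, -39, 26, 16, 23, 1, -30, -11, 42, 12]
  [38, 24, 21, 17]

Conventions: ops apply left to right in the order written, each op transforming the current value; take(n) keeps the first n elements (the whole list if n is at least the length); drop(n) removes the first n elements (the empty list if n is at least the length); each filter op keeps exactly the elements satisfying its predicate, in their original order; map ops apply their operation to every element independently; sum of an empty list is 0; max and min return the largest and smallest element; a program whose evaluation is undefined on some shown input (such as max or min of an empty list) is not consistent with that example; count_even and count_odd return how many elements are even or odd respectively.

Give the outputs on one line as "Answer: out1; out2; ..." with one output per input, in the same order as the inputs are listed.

Execution, op by op:
  [20, 45, 38, -25, -42, -20, 36] -> [-25, -42, -20] -> [-25] -> -25
  [-13, -35, -36, -10, -8, -40, 32, 8] -> [-13, -35, -36, -10, -8, -40] -> [-13, -35] -> -48
  [-27, -36, 33, 26, -1, 41] -> [-27, -36, -1] -> [-27, -1] -> -28
  [12, -39, 26, 16, 23, 1, -30, -11, 42, 12] -> [-39, -30, -11] -> [-39, -11] -> -50
  [38, 24, 21, 17] -> [] -> [] -> 0

-25; -48; -28; -50; 0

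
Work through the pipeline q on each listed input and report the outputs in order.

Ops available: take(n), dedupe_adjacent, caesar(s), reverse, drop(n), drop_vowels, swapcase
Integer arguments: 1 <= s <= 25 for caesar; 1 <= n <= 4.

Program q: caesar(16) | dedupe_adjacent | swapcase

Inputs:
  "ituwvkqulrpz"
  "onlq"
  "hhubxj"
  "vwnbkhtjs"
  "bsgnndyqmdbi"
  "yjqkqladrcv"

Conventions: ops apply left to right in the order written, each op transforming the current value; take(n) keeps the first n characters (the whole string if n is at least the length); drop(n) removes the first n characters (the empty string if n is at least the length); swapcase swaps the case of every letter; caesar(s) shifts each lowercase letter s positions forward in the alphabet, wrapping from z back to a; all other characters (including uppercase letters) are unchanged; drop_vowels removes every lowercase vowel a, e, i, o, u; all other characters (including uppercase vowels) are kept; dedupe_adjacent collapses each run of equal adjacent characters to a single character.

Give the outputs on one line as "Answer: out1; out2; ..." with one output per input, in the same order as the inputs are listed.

Execution, op by op:
  "ituwvkqulrpz" -> "yjkmlagkbhfp" -> "yjkmlagkbhfp" -> "YJKMLAGKBHFP"
  "onlq" -> "edbg" -> "edbg" -> "EDBG"
  "hhubxj" -> "xxkrnz" -> "xkrnz" -> "XKRNZ"
  "vwnbkhtjs" -> "lmdraxjzi" -> "lmdraxjzi" -> "LMDRAXJZI"
  "bsgnndyqmdbi" -> "riwddtogctry" -> "riwdtogctry" -> "RIWDTOGCTRY"
  "yjqkqladrcv" -> "ozgagbqthsl" -> "ozgagbqthsl" -> "OZGAGBQTHSL"

"YJKMLAGKBHFP"; "EDBG"; "XKRNZ"; "LMDRAXJZI"; "RIWDTOGCTRY"; "OZGAGBQTHSL"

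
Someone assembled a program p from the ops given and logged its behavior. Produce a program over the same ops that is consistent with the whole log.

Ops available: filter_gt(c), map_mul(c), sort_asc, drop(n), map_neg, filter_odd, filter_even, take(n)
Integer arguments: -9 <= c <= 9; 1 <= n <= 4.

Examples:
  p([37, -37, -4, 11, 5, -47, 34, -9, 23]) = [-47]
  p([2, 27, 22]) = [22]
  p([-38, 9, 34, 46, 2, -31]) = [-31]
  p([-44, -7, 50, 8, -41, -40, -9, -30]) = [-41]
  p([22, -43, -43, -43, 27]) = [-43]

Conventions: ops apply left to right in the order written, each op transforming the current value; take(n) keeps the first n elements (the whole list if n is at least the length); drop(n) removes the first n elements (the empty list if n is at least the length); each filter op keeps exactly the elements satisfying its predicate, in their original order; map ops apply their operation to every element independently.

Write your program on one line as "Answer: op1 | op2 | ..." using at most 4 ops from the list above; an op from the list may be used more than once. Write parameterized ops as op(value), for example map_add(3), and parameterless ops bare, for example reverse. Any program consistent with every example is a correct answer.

drop(2) | sort_asc | take(1)

Check, running the answer program on each example:
  [37, -37, -4, 11, 5, -47, 34, -9, 23] -> [-4, 11, 5, -47, 34, -9, 23] -> [-47, -9, -4, 5, 11, 23, 34] -> [-47]
  [2, 27, 22] -> [22] -> [22] -> [22]
  [-38, 9, 34, 46, 2, -31] -> [34, 46, 2, -31] -> [-31, 2, 34, 46] -> [-31]
  [-44, -7, 50, 8, -41, -40, -9, -30] -> [50, 8, -41, -40, -9, -30] -> [-41, -40, -30, -9, 8, 50] -> [-41]
  [22, -43, -43, -43, 27] -> [-43, -43, 27] -> [-43, -43, 27] -> [-43]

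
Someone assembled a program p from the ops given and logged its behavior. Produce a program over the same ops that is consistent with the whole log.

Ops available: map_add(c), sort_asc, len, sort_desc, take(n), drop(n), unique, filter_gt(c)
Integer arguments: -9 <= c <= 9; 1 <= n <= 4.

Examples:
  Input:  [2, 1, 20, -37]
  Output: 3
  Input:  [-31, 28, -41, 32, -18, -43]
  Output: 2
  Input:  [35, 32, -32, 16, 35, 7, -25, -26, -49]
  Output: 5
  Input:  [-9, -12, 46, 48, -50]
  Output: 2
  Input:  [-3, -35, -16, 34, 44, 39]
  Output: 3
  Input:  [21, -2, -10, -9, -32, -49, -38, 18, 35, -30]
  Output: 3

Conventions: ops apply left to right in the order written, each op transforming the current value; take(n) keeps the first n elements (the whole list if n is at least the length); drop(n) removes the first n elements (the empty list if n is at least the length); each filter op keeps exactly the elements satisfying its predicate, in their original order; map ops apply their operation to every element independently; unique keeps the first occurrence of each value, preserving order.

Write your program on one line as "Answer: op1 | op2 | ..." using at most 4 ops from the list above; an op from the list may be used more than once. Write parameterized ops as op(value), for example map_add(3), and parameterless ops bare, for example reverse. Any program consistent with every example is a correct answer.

map_add(6) | filter_gt(4) | map_add(-5) | len

Check, running the answer program on each example:
  [2, 1, 20, -37] -> [8, 7, 26, -31] -> [8, 7, 26] -> [3, 2, 21] -> 3
  [-31, 28, -41, 32, -18, -43] -> [-25, 34, -35, 38, -12, -37] -> [34, 38] -> [29, 33] -> 2
  [35, 32, -32, 16, 35, 7, -25, -26, -49] -> [41, 38, -26, 22, 41, 13, -19, -20, -43] -> [41, 38, 22, 41, 13] -> [36, 33, 17, 36, 8] -> 5
  [-9, -12, 46, 48, -50] -> [-3, -6, 52, 54, -44] -> [52, 54] -> [47, 49] -> 2
  [-3, -35, -16, 34, 44, 39] -> [3, -29, -10, 40, 50, 45] -> [40, 50, 45] -> [35, 45, 40] -> 3
  [21, -2, -10, -9, -32, -49, -38, 18, 35, -30] -> [27, 4, -4, -3, -26, -43, -32, 24, 41, -24] -> [27, 24, 41] -> [22, 19, 36] -> 3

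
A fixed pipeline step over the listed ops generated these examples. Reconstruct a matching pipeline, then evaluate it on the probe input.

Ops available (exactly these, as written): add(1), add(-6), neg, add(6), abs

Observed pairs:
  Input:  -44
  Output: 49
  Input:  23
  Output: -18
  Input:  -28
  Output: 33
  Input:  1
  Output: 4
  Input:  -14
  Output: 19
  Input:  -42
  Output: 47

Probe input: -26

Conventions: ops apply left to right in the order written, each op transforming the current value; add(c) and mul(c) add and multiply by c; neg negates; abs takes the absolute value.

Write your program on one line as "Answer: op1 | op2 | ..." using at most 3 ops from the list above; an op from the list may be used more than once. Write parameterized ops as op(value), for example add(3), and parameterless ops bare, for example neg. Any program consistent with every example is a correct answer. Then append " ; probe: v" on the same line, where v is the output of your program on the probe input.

add(-6) | add(1) | neg ; probe: 31

Check, running the answer program on each example:
  -44 -> -50 -> -49 -> 49
  23 -> 17 -> 18 -> -18
  -28 -> -34 -> -33 -> 33
  1 -> -5 -> -4 -> 4
  -14 -> -20 -> -19 -> 19
  -42 -> -48 -> -47 -> 47
  probe: -26 -> -32 -> -31 -> 31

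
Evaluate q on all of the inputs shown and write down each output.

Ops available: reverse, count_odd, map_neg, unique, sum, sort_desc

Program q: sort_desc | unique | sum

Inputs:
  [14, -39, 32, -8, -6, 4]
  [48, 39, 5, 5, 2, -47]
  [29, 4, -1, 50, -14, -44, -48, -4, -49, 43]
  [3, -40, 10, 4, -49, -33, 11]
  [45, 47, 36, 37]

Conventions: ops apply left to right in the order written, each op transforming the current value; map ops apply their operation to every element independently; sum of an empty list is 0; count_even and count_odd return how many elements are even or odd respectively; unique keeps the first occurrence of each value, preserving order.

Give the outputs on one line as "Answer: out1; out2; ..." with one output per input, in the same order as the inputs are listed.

-3; 47; -34; -94; 165

Execution, op by op:
  [14, -39, 32, -8, -6, 4] -> [32, 14, 4, -6, -8, -39] -> [32, 14, 4, -6, -8, -39] -> -3
  [48, 39, 5, 5, 2, -47] -> [48, 39, 5, 5, 2, -47] -> [48, 39, 5, 2, -47] -> 47
  [29, 4, -1, 50, -14, -44, -48, -4, -49, 43] -> [50, 43, 29, 4, -1, -4, -14, -44, -48, -49] -> [50, 43, 29, 4, -1, -4, -14, -44, -48, -49] -> -34
  [3, -40, 10, 4, -49, -33, 11] -> [11, 10, 4, 3, -33, -40, -49] -> [11, 10, 4, 3, -33, -40, -49] -> -94
  [45, 47, 36, 37] -> [47, 45, 37, 36] -> [47, 45, 37, 36] -> 165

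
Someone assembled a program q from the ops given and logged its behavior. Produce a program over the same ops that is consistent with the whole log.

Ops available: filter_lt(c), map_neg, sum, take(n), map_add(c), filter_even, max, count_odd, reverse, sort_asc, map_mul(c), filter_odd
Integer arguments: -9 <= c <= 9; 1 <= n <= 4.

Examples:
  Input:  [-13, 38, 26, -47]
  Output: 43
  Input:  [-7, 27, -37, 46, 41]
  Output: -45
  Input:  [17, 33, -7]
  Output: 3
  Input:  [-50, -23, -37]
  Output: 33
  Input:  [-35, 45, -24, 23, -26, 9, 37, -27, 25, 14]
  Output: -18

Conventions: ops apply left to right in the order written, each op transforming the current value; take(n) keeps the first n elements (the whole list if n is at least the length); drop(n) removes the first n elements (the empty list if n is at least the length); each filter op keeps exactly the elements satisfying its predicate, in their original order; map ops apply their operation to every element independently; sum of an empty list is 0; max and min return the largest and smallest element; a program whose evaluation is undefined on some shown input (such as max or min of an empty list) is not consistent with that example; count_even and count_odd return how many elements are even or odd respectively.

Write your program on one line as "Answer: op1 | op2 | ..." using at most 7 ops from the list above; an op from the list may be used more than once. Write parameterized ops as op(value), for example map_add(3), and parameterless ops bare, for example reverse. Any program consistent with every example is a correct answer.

map_neg | reverse | take(1) | map_add(1) | map_add(-5) | sum

Check, running the answer program on each example:
  [-13, 38, 26, -47] -> [13, -38, -26, 47] -> [47, -26, -38, 13] -> [47] -> [48] -> [43] -> 43
  [-7, 27, -37, 46, 41] -> [7, -27, 37, -46, -41] -> [-41, -46, 37, -27, 7] -> [-41] -> [-40] -> [-45] -> -45
  [17, 33, -7] -> [-17, -33, 7] -> [7, -33, -17] -> [7] -> [8] -> [3] -> 3
  [-50, -23, -37] -> [50, 23, 37] -> [37, 23, 50] -> [37] -> [38] -> [33] -> 33
  [-35, 45, -24, 23, -26, 9, 37, -27, 25, 14] -> [35, -45, 24, -23, 26, -9, -37, 27, -25, -14] -> [-14, -25, 27, -37, -9, 26, -23, 24, -45, 35] -> [-14] -> [-13] -> [-18] -> -18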